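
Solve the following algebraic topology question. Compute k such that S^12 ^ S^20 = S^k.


S^m ^ S^n = S^{m+n}.
k = 12 + 20 = 32

32


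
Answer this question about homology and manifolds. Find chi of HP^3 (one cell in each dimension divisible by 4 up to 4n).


HP^3 has one cell in each dimension 0, 4, ..., 4*3 (3+1 cells, all even-dim).
chi = 3 + 1 = 4

4


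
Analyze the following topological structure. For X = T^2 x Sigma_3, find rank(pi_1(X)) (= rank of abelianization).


pi_1(A x B) = pi_1(A) x pi_1(B); rank of abelianization = b_1.
b_1(T^2) = 2, b_1(Sigma_3) = 2*3 = 6.
b_1(product) = 2 + 6 = 8

8


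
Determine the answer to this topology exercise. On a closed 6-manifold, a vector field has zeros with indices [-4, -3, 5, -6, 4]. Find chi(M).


Poincare-Hopf: chi(M) = sum of indices of zeros.
chi = (-4) + (-3) + (5) + (-6) + (4) = -4

-4


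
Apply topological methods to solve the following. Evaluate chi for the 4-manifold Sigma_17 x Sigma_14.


chi(Sigma_17) = 2 - 2*17 = -32
chi(Sigma_14) = 2 - 2*14 = -26
chi(product) = (-32) * (-26) = 832

832


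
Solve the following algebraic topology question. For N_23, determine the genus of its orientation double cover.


chi(N_23) = 2 - 23 = -21.
Double cover: chi(Sigma_g) = 2 * chi(N_23) = 2*(-21) = -42.
2 - 2g = -42, so g = (2 - (-42))/2 = 44/2 = 22

22


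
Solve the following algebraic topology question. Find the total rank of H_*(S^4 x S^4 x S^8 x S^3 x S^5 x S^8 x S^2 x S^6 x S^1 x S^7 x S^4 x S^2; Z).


Total Betti number is multiplicative under products.
Each S^d (d>=1) has total Betti number 2.
There are 12 sphere factors.
Total = 2^12 = 4096

4096


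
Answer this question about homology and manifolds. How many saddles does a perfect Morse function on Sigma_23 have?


A perfect Morse function has m_k = b_k.
For Sigma_23: b_0=1, b_1=2g=46, b_2=1.
Saddles m_1 = 2g = 46

46


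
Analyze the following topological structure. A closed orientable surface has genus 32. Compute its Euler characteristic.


For a closed orientable surface of genus g: chi = 2 - 2g.
Here g = 32.
chi = 2 - 2*32 = 2 - 64 = -62

-62


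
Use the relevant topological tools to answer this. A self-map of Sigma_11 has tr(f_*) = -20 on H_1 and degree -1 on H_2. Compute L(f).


L(f) = tr(f_0*) - tr(f_1*) + tr(f_2*).
= 1 - (-20) + (-1)
= 20

20


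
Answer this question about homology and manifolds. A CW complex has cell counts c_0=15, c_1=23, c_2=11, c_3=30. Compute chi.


chi = sum_k (-1)^k c_k.
= (-1)^0*15 + (-1)^1*23 + (-1)^2*11 + (-1)^3*30
= (15) + (-23) + (11) + (-30)
= -27

-27


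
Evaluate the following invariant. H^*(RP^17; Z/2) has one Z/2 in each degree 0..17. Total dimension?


H^k(RP^17; Z/2) = Z/2 for each 0 <= k <= 17.
Total dimension = 17 + 1 = 18

18


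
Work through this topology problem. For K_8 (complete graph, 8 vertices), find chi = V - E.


K_8: V = 8, E = C(8,2) = 28.
chi = V - E = 8 - 28 = -20

-20


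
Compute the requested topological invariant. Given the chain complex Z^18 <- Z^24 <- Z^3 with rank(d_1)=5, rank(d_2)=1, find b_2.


rank H_k = rank(ker d_k) - rank(im d_{k+1}).
rank(ker d_2) = rank(C_2) - rank(d_2) = 3 - 1 = 2.
rank(im d_{2+1}) = 0.
rank H_2 = 2 - 0 = 2

2


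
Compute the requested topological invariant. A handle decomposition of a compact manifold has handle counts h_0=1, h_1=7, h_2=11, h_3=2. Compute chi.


Handles of index k contribute (-1)^k to chi (same as CW cells).
chi = (1) + (-7) + (11) + (-2) = 3

3


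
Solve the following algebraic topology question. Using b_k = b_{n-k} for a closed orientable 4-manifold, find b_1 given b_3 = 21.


Poincare duality for closed orientable n-manifolds: b_k = b_{n-k}.
Here n = 4, so b_1 = b_3 = 21

21


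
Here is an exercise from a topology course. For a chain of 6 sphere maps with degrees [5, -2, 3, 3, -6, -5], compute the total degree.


Degree is multiplicative: deg(composition) = product of degrees.
= (5) * (-2) * (3) * (3) * (-6) * (-5) = -2700

-2700


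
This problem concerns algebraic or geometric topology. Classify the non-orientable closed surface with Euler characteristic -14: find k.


chi = 2 - k for closed non-orientable surfaces with k crosscaps.
-14 = 2 - k
k = 2 - (-14) = 16

16


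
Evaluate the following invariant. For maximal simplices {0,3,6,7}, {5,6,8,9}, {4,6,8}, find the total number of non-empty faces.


Each maximal simplex on m vertices has 2^m - 1 nonempty faces.
Take the union (dedupe shared faces).
Total distinct faces = 33

33


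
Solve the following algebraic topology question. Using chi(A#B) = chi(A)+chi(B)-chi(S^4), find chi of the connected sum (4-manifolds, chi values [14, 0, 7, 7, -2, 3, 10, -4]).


For n-manifolds: chi(A#B) = chi(A) + chi(B) - chi(S^4).
chi(S^4) = 1 + (-1)^4 = 2.
chi(#) = (sum chi_i) - (8-1)*chi(S^4) = 35 - 7*2 = 21

21


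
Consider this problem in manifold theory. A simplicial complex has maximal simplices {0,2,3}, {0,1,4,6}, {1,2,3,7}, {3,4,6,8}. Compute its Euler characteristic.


Enumerate all faces; f-vector: f_0=8, f_1=19, f_2=13, f_3=3.
chi = sum (-1)^k f_k = -1

-1


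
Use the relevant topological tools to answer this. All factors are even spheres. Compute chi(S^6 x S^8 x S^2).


chi is multiplicative: chi(X x Y) = chi(X) chi(Y).
Each even-dim sphere has chi = 2. There are 3 factors.
chi = 2^3 = 8

8


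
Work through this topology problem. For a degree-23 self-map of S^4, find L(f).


On S^4: L(f) = tr(f_0*) + (-1)^4 tr(f_4*) = 1 + (-1)^4 * deg(f).
L(f) = 1 + (-1)^4 * 23 = 1 + 23 = 24

24


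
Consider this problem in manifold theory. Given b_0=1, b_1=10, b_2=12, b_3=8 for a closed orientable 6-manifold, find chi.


By Poincare duality b_k = b_{6-k}, so full Betti numbers: b_0=1, b_1=10, b_2=12, b_3=8, b_4=12, b_5=10, b_6=1.
chi = sum (-1)^k b_k = -2

-2


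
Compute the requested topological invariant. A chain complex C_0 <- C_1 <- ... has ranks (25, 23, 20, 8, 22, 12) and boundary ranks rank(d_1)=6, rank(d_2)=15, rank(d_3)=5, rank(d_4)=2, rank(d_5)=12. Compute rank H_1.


rank H_k = rank(ker d_k) - rank(im d_{k+1}).
rank(ker d_1) = rank(C_1) - rank(d_1) = 23 - 6 = 17.
rank(im d_{1+1}) = 15.
rank H_1 = 17 - 15 = 2

2


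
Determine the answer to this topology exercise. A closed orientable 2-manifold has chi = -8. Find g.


chi = 2 - 2g for closed orientable surfaces.
-8 = 2 - 2g
2g = 2 - (-8) = 10
g = 5

5


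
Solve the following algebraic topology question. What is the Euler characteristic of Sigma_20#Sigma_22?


chi(Sigma_20) = 2 - 2*20 = -38
chi(Sigma_22) = 2 - 2*22 = -42
For surfaces: chi(A#B) = chi(A) + chi(B) - 2.
chi = -38 + -42 - 2 = -82

-82


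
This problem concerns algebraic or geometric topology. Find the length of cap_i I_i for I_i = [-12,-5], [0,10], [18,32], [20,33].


Intersection = [max(a_i), min(b_i)] = [20, -5].
Since 20 > -5, the intersection is empty.
Length = 0

0


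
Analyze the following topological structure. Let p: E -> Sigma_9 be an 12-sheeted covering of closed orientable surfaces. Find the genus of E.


For an n-sheeted cover: chi(E) = n * chi(B).
chi(Sigma_9) = 2 - 2*9 = -16.
chi(E) = 12 * (-16) = -192.
genus(E) = (2 - chi(E))/2 = (2 - (-192))/2 = 194/2 = 97

97


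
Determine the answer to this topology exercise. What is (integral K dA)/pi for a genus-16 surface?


Gauss-Bonnet: integral K dA = 2*pi*chi(M).
chi(Sigma_16) = 2 - 2*16 = -30.
(integral K dA)/pi = 2*chi = 2*(-30) = -60

-60


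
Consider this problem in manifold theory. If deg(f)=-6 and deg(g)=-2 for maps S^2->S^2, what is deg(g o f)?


Degree is multiplicative under composition: deg(g o f) = deg(g) * deg(f).
= -2 * -6 = 12

12


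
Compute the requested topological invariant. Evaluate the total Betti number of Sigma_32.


For Sigma_32: b_0 = 1, b_1 = 2g = 64, b_2 = 1.
Total = 1 + 64 + 1 = 66

66


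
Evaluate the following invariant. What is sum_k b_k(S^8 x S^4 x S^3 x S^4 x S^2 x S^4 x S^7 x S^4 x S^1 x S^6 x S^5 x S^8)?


Total Betti number is multiplicative under products.
Each S^d (d>=1) has total Betti number 2.
There are 12 sphere factors.
Total = 2^12 = 4096

4096


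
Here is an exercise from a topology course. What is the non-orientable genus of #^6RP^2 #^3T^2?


Since a >= 1, the sum is non-orientable; each T^2 can be replaced by RP^2 # RP^2 (since T^2#RP^2 = 3RP^2).
Total crosscaps k = 6 + 2*3 = 12.
Check via chi: chi = 6*1 + 3*0 - (6+3-1)*2 = -10 = 2 - k = -10. Consistent.

12


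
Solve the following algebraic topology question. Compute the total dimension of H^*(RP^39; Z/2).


H^k(RP^39; Z/2) = Z/2 for each 0 <= k <= 39.
Total dimension = 39 + 1 = 40

40


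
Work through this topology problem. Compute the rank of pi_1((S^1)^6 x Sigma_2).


pi_1(A x B) = pi_1(A) x pi_1(B); rank of abelianization = b_1.
b_1(T^6) = 6, b_1(Sigma_2) = 2*2 = 4.
b_1(product) = 6 + 4 = 10

10


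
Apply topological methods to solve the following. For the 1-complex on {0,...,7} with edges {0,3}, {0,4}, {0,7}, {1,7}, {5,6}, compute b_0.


Run DFS/union-find over 8 vertices.
V = 8, E = 5.
Number of components = 3

3


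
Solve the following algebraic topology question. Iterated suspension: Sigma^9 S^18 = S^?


Each suspension raises dimension by 1: Sigma S^n = S^{n+1}.
Sigma^9 S^18 = S^{18+9} = S^27

27


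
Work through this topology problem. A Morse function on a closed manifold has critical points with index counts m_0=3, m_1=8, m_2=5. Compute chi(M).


Morse theory: chi(M) = sum_k (-1)^k m_k where m_k = #(index-k critical points).
= (3) + (-8) + (5) = 0

0


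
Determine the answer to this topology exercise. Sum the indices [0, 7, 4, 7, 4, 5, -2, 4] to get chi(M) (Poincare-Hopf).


Poincare-Hopf: chi(M) = sum of indices of zeros.
chi = (0) + (7) + (4) + (7) + (4) + (5) + (-2) + (4) = 29

29


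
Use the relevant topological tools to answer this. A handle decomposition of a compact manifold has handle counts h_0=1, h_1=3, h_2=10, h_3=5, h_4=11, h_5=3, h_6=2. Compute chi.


Handles of index k contribute (-1)^k to chi (same as CW cells).
chi = (1) + (-3) + (10) + (-5) + (11) + (-3) + (2) = 13

13


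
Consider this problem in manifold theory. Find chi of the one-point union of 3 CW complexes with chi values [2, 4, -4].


chi(A v B) = chi(A) + chi(B) - 1 (one point identified).
For 3 spaces: chi = (sum chi_i) - (3 - 1).
sum = 2; chi = 2 - 2 = 0

0


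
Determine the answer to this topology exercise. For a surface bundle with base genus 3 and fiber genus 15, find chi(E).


For a fiber bundle F -> E -> B (with CW structure): chi(E) = chi(B) * chi(F).
chi(Sigma_3) = -4, chi(Sigma_15) = -28.
chi(E) = (-4) * (-28) = 112

112


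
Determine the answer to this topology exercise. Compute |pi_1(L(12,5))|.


pi_1(L(p,q)) = Z/pZ for any q coprime to p.
|pi_1(L(12,5))| = 12

12


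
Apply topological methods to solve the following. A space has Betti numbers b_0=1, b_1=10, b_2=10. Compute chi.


chi = sum_k (-1)^k b_k.
= (1) + (-10) + (10)
= 1

1


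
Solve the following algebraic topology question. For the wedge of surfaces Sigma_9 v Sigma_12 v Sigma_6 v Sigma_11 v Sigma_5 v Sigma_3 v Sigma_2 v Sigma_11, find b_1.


For a wedge X v Y: reduced H_k(X v Y) = H_k(X) + H_k(Y).
Each Sigma_g contributes b_1 = 2g.
b_1 = 18 + 24 + 12 + 22 + 10 + 6 + 4 + 22 = 118

118


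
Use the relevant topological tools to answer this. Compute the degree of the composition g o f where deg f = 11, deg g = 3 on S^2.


Degree is multiplicative under composition: deg(g o f) = deg(g) * deg(f).
= 3 * 11 = 33

33


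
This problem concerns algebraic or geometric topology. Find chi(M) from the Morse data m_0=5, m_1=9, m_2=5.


Morse theory: chi(M) = sum_k (-1)^k m_k where m_k = #(index-k critical points).
= (5) + (-9) + (5) = 1

1


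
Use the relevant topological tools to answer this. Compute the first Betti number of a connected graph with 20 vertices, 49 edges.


For a connected graph: rank(pi_1) = b_1 = E - V + 1 = 1 - chi.
chi = V - E = 20 - 49 = -29.
rank = 1 - (-29) = 49 - 20 + 1 = 30

30


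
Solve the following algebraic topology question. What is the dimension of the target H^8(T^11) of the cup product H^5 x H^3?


Cup product: H^p x H^q -> H^{p+q}; here p+q = 5+3 = 8.
rank H^k(T^n) = C(n,k).
C(11,8) = 165

165


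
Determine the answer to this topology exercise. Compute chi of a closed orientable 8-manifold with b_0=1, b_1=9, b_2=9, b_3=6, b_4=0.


By Poincare duality b_k = b_{8-k}, so full Betti numbers: b_0=1, b_1=9, b_2=9, b_3=6, b_4=0, b_5=6, b_6=9, b_7=9, b_8=1.
chi = sum (-1)^k b_k = -10

-10


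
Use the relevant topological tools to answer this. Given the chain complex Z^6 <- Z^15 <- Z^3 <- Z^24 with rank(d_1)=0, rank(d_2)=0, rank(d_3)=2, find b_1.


rank H_k = rank(ker d_k) - rank(im d_{k+1}).
rank(ker d_1) = rank(C_1) - rank(d_1) = 15 - 0 = 15.
rank(im d_{1+1}) = 0.
rank H_1 = 15 - 0 = 15

15


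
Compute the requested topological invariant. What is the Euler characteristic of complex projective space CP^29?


CP^29 has one cell in each even dimension 0, 2, ..., 2*29 (29+1 cells total).
All cells are even-dimensional, so chi = number of cells.
chi = 29 + 1 = 30

30


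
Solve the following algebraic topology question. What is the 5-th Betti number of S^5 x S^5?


Each S^d has Poincare polynomial 1 + t^d.
The product S^5 x S^5 has Poincare polynomial prod(1+t^d_i).
Expanding: b_0=1, b_5=2, b_10=1.
b_5 = 2

2


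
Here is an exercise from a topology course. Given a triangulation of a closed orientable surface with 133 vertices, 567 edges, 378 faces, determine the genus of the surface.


chi = V - E + F = 133 - 567 + 378 = -56
For orientable closed surface: chi = 2 - 2g, so g = (2 - chi)/2.
g = (2 - (-56)) / 2 = 58 / 2 = 29

29


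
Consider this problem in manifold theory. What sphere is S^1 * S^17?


Join of spheres: S^m * S^n = S^{m+n+1}.
dim = 1 + 17 + 1 = 19

19


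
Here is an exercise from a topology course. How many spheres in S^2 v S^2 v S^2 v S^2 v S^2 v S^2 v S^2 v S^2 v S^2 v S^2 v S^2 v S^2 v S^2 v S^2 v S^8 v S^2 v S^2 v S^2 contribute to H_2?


For a wedge of spheres, H_k (k>0) is free on one generator per sphere of dimension k.
Spheres of dimension 2: count = 17.
b_2 = 17

17


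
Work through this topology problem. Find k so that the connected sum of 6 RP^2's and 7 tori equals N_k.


Since a >= 1, the sum is non-orientable; each T^2 can be replaced by RP^2 # RP^2 (since T^2#RP^2 = 3RP^2).
Total crosscaps k = 6 + 2*7 = 20.
Check via chi: chi = 6*1 + 7*0 - (6+7-1)*2 = -18 = 2 - k = -18. Consistent.

20


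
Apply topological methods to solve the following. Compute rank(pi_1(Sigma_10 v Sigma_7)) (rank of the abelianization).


For a wedge: H_1(A v B) = H_1(A) + H_1(B).
b_1(Sigma_10) = 20, b_1(Sigma_7) = 14.
b_1 = 20 + 14 = 34

34


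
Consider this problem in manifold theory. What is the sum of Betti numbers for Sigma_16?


For Sigma_16: b_0 = 1, b_1 = 2g = 32, b_2 = 1.
Total = 1 + 32 + 1 = 34

34


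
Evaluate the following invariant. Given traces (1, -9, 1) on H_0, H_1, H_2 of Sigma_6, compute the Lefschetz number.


L(f) = tr(f_0*) - tr(f_1*) + tr(f_2*).
= 1 - (-9) + (1)
= 11

11


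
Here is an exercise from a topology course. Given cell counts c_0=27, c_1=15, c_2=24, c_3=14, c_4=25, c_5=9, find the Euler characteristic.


chi = sum_k (-1)^k c_k.
= (-1)^0*27 + (-1)^1*15 + (-1)^2*24 + (-1)^3*14 + (-1)^4*25 + (-1)^5*9
= (27) + (-15) + (24) + (-14) + (25) + (-9)
= 38

38


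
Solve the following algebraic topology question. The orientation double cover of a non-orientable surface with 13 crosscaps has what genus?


chi(N_13) = 2 - 13 = -11.
Double cover: chi(Sigma_g) = 2 * chi(N_13) = 2*(-11) = -22.
2 - 2g = -22, so g = (2 - (-22))/2 = 24/2 = 12

12


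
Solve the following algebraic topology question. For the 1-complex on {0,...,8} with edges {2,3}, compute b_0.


Run DFS/union-find over 9 vertices.
V = 9, E = 1.
Number of components = 8

8


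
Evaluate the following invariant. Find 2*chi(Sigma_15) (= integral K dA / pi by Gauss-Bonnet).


Gauss-Bonnet: integral K dA = 2*pi*chi(M).
chi(Sigma_15) = 2 - 2*15 = -28.
(integral K dA)/pi = 2*chi = 2*(-28) = -56

-56


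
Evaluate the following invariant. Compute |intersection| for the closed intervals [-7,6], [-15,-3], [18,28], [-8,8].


Intersection = [max(a_i), min(b_i)] = [18, -3].
Since 18 > -3, the intersection is empty.
Length = 0

0


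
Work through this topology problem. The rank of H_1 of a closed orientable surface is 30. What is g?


For a closed orientable surface: b_1 = 2g.
30 = 2g
g = 30 / 2 = 15

15


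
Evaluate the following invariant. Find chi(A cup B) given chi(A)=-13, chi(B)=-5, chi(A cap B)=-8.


chi(A cup B) = chi(A) + chi(B) - chi(A cap B)
= -13 + (-5) - (-8)
= -10

-10


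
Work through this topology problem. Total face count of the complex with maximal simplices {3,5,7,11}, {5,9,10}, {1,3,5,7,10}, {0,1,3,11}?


Each maximal simplex on m vertices has 2^m - 1 nonempty faces.
Take the union (dedupe shared faces).
Total distinct faces = 53

53


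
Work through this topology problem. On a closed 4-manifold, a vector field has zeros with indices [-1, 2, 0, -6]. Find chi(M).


Poincare-Hopf: chi(M) = sum of indices of zeros.
chi = (-1) + (2) + (0) + (-6) = -5

-5


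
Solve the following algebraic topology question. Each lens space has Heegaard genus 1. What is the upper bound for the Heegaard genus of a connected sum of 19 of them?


Heegaard genus satisfies g(A#B) <= g(A) + g(B).
Each lens space has g = 1.
Upper bound: 19 * 1 = 19

19


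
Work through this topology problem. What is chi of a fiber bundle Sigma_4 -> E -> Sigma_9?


For a fiber bundle F -> E -> B (with CW structure): chi(E) = chi(B) * chi(F).
chi(Sigma_9) = -16, chi(Sigma_4) = -6.
chi(E) = (-16) * (-6) = 96

96


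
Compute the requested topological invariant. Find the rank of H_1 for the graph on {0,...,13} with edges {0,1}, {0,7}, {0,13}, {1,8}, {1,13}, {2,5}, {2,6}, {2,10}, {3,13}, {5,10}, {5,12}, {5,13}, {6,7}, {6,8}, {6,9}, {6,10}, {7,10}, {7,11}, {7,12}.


b_1 = E - V + (number of components).
E = 19, V = 14, components = 2.
b_1 = 19 - 14 + 2 = 7

7


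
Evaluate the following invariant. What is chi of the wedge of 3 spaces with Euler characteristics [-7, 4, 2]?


chi(A v B) = chi(A) + chi(B) - 1 (one point identified).
For 3 spaces: chi = (sum chi_i) - (3 - 1).
sum = -1; chi = -1 - 2 = -3

-3


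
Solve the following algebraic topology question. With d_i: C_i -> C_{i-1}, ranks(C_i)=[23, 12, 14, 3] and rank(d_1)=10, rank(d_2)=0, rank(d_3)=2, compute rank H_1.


rank H_k = rank(ker d_k) - rank(im d_{k+1}).
rank(ker d_1) = rank(C_1) - rank(d_1) = 12 - 10 = 2.
rank(im d_{1+1}) = 0.
rank H_1 = 2 - 0 = 2

2


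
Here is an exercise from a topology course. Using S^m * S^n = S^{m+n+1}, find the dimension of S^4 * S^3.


Join of spheres: S^m * S^n = S^{m+n+1}.
dim = 4 + 3 + 1 = 8

8


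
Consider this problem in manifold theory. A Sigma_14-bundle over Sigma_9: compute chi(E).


For a fiber bundle F -> E -> B (with CW structure): chi(E) = chi(B) * chi(F).
chi(Sigma_9) = -16, chi(Sigma_14) = -26.
chi(E) = (-16) * (-26) = 416

416


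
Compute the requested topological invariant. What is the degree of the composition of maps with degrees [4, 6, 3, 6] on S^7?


Degree is multiplicative: deg(composition) = product of degrees.
= (4) * (6) * (3) * (6) = 432

432


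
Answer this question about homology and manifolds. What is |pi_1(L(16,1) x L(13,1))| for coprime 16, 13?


pi_1(X x Y) = pi_1(X) x pi_1(Y).
pi_1(L(16,1)) = Z/16, pi_1(L(13,1)) = Z/13.
|Z/16 x Z/13| = 16 * 13 = 208

208


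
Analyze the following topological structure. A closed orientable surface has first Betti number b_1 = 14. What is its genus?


For a closed orientable surface: b_1 = 2g.
14 = 2g
g = 14 / 2 = 7

7


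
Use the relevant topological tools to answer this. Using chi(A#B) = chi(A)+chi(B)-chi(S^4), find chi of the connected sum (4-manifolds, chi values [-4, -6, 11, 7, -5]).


For n-manifolds: chi(A#B) = chi(A) + chi(B) - chi(S^4).
chi(S^4) = 1 + (-1)^4 = 2.
chi(#) = (sum chi_i) - (5-1)*chi(S^4) = 3 - 4*2 = -5

-5


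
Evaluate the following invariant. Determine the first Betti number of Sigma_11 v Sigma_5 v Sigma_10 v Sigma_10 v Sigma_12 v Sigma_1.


For a wedge X v Y: reduced H_k(X v Y) = H_k(X) + H_k(Y).
Each Sigma_g contributes b_1 = 2g.
b_1 = 22 + 10 + 20 + 20 + 24 + 2 = 98

98


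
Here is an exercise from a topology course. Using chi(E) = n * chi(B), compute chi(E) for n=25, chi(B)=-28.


For a finite covering: chi(E) = (number of sheets) * chi(B).
chi(E) = 25 * (-28) = -700

-700


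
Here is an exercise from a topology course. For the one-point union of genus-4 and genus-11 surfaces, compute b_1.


For a wedge: H_1(A v B) = H_1(A) + H_1(B).
b_1(Sigma_4) = 8, b_1(Sigma_11) = 22.
b_1 = 8 + 22 = 30

30


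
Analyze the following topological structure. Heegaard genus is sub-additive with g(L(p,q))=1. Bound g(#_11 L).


Heegaard genus satisfies g(A#B) <= g(A) + g(B).
Each lens space has g = 1.
Upper bound: 11 * 1 = 11

11


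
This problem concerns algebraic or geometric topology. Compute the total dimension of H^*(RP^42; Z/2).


H^k(RP^42; Z/2) = Z/2 for each 0 <= k <= 42.
Total dimension = 42 + 1 = 43

43


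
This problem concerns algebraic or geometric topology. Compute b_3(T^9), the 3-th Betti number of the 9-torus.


By the Kunneth formula, b_k(T^n) = C(n,k).
b_3(T^9) = C(9,3).
C(9,3) = 9!/(3!*6!) = 84

84


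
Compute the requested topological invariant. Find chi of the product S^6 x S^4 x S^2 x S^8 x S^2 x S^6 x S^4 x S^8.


chi is multiplicative: chi(X x Y) = chi(X) chi(Y).
Each even-dim sphere has chi = 2. There are 8 factors.
chi = 2^8 = 256

256


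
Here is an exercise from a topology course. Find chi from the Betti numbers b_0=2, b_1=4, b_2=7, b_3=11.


chi = sum_k (-1)^k b_k.
= (2) + (-4) + (7) + (-11)
= -6

-6


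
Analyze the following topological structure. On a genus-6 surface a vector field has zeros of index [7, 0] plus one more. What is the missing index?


Poincare-Hopf: sum of indices = chi(M).
chi(Sigma_6) = 2 - 2*6 = -10.
Sum of known indices = 7.
x = chi - (sum known) = -10 - (7) = -17

-17


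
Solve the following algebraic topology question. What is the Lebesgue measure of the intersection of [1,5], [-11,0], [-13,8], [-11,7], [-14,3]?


Intersection = [max(a_i), min(b_i)] = [1, 0].
Since 1 > 0, the intersection is empty.
Length = 0

0


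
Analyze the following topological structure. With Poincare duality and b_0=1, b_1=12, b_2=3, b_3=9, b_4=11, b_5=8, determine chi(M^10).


By Poincare duality b_k = b_{10-k}, so full Betti numbers: b_0=1, b_1=12, b_2=3, b_3=9, b_4=11, b_5=8, b_6=11, b_7=9, b_8=3, b_9=12, b_10=1.
chi = sum (-1)^k b_k = -20

-20


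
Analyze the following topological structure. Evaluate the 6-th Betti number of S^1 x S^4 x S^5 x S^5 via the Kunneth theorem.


Each S^d has Poincare polynomial 1 + t^d.
The product S^1 x S^4 x S^5 x S^5 has Poincare polynomial prod(1+t^d_i).
Expanding: b_0=1, b_1=1, b_4=1, b_5=3, b_6=2, b_9=2, b_10=3, b_11=1, b_14=1, b_15=1.
b_6 = 2

2


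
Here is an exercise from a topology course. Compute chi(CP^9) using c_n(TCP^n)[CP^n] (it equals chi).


For any closed oriented manifold, <e(TM),[M]> = chi(M).
chi(CP^9) = 9+1 = 10

10


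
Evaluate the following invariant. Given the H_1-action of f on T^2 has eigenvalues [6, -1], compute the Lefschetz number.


For a torus self-map: L(f) = det(I - A) where A acts on H_1.
L(f) = (1-6) * (1--1) = -5 * 2 = -10

-10


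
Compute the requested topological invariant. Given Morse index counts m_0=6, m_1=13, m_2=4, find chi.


Morse theory: chi(M) = sum_k (-1)^k m_k where m_k = #(index-k critical points).
= (6) + (-13) + (4) = -3

-3


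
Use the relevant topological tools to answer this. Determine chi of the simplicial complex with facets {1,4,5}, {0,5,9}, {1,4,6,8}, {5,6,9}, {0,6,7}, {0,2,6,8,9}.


Enumerate all faces; f-vector: f_0=9, f_1=22, f_2=18, f_3=6, f_4=1.
chi = sum (-1)^k f_k = 0

0


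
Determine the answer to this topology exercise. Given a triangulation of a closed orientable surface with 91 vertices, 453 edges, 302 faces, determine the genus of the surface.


chi = V - E + F = 91 - 453 + 302 = -60
For orientable closed surface: chi = 2 - 2g, so g = (2 - chi)/2.
g = (2 - (-60)) / 2 = 62 / 2 = 31

31


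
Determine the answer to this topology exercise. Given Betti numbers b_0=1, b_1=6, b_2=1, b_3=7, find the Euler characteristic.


chi = sum_k (-1)^k b_k.
= (1) + (-6) + (1) + (-7)
= -11

-11


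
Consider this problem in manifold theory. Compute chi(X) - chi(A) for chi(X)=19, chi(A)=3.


Relative Euler characteristic: chi(X, A) = chi(X) - chi(A).
= 19 - (3) = 16

16


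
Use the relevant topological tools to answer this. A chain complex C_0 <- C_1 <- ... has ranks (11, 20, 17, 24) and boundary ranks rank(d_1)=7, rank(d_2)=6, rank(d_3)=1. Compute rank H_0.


rank H_k = rank(ker d_k) - rank(im d_{k+1}).
rank(ker d_0) = rank(C_0) - rank(d_0) = 11 - 0 = 11.
rank(im d_{0+1}) = 7.
rank H_0 = 11 - 7 = 4

4


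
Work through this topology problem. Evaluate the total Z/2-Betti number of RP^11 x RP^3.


dim H^*(RP^n; Z/2) = n+1 (one Z/2 in each degree 0..n).
Total Betti number is multiplicative.
Total = (11+1) * (3+1) = 12 * 4 = 48

48


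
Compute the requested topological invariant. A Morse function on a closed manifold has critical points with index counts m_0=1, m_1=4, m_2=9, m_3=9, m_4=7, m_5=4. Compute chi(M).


Morse theory: chi(M) = sum_k (-1)^k m_k where m_k = #(index-k critical points).
= (1) + (-4) + (9) + (-9) + (7) + (-4) = 0

0


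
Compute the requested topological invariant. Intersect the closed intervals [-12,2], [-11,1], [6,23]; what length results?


Intersection = [max(a_i), min(b_i)] = [6, 1].
Since 6 > 1, the intersection is empty.
Length = 0

0


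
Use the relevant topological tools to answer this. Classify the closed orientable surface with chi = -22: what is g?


chi = 2 - 2g for closed orientable surfaces.
-22 = 2 - 2g
2g = 2 - (-22) = 24
g = 12

12


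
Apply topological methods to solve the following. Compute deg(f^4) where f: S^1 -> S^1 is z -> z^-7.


deg(f) = -7. Degree is multiplicative: deg(f^4) = (deg f)^4.
deg(f^4) = (-7)^4 = 2401

2401


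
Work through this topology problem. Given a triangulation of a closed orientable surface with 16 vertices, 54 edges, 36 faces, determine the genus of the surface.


chi = V - E + F = 16 - 54 + 36 = -2
For orientable closed surface: chi = 2 - 2g, so g = (2 - chi)/2.
g = (2 - (-2)) / 2 = 4 / 2 = 2

2


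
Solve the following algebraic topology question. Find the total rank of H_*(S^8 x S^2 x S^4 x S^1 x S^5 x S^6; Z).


Total Betti number is multiplicative under products.
Each S^d (d>=1) has total Betti number 2.
There are 6 sphere factors.
Total = 2^6 = 64

64


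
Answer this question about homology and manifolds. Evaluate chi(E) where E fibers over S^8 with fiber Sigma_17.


chi(S^8) = 2 (n even), chi(Sigma_17) = 2 - 2*17 = -32.
chi(E) = 2 * (-32) = -64

-64


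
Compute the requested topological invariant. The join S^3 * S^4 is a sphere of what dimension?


Join of spheres: S^m * S^n = S^{m+n+1}.
dim = 3 + 4 + 1 = 8

8


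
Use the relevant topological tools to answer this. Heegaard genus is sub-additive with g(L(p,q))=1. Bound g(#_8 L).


Heegaard genus satisfies g(A#B) <= g(A) + g(B).
Each lens space has g = 1.
Upper bound: 8 * 1 = 8

8


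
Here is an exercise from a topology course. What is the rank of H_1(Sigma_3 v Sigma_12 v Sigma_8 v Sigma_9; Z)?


For a wedge X v Y: reduced H_k(X v Y) = H_k(X) + H_k(Y).
Each Sigma_g contributes b_1 = 2g.
b_1 = 6 + 24 + 16 + 18 = 64

64


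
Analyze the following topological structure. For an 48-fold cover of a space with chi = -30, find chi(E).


For a finite covering: chi(E) = (number of sheets) * chi(B).
chi(E) = 48 * (-30) = -1440

-1440


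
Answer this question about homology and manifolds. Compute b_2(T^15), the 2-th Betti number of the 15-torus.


By the Kunneth formula, b_k(T^n) = C(n,k).
b_2(T^15) = C(15,2).
C(15,2) = 15!/(2!*13!) = 105

105


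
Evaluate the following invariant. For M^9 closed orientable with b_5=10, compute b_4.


Poincare duality for closed orientable n-manifolds: b_k = b_{n-k}.
Here n = 9, so b_4 = b_5 = 10

10


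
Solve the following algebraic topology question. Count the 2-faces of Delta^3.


Delta^3 has 3+1 vertices. A 2-face is a choice of 2+1 vertices.
f_2 = C(3+1, 2+1) = C(4,3) = 4

4


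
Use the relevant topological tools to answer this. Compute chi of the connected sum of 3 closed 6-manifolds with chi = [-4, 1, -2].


For n-manifolds: chi(A#B) = chi(A) + chi(B) - chi(S^6).
chi(S^6) = 1 + (-1)^6 = 2.
chi(#) = (sum chi_i) - (3-1)*chi(S^6) = -5 - 2*2 = -9

-9


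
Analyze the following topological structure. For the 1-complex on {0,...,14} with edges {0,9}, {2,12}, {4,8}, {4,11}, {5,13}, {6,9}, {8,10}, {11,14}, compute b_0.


Run DFS/union-find over 15 vertices.
V = 15, E = 8.
Number of components = 7

7


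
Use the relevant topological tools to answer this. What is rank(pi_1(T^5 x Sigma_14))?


pi_1(A x B) = pi_1(A) x pi_1(B); rank of abelianization = b_1.
b_1(T^5) = 5, b_1(Sigma_14) = 2*14 = 28.
b_1(product) = 5 + 28 = 33

33


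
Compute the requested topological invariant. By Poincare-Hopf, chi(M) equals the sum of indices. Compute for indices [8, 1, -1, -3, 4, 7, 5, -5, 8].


Poincare-Hopf: chi(M) = sum of indices of zeros.
chi = (8) + (1) + (-1) + (-3) + (4) + (7) + (5) + (-5) + (8) = 24

24


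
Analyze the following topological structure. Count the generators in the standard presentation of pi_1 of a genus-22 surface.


Standard presentation: pi_1(Sigma_g) = <a_1,b_1,...,a_g,b_g | [a_1,b_1]...[a_g,b_g] = 1>.
Number of generators = 2g = 2*22 = 44

44


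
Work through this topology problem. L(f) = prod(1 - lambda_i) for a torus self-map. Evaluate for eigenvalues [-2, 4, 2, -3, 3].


For a torus self-map: L(f) = det(I - A) where A acts on H_1.
L(f) = (1--2) * (1-4) * (1-2) * (1--3) * (1-3) = 3 * -3 * -1 * 4 * -2 = -72

-72


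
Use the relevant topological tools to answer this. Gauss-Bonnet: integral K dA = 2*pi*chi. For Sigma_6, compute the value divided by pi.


Gauss-Bonnet: integral K dA = 2*pi*chi(M).
chi(Sigma_6) = 2 - 2*6 = -10.
(integral K dA)/pi = 2*chi = 2*(-10) = -20

-20


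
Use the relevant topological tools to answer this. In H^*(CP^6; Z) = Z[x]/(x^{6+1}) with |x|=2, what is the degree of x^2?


|x| = 2 in H^*(CP^n).
|x^2| = 2 * |x| = 2 * 2 = 4

4


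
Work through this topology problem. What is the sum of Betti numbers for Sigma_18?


For Sigma_18: b_0 = 1, b_1 = 2g = 36, b_2 = 1.
Total = 1 + 36 + 1 = 38

38


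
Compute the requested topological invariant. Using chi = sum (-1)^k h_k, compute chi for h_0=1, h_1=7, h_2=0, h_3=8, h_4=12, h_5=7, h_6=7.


Handles of index k contribute (-1)^k to chi (same as CW cells).
chi = (1) + (-7) + (0) + (-8) + (12) + (-7) + (7) = -2

-2


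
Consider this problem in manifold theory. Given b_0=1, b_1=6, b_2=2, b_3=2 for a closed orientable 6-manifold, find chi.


By Poincare duality b_k = b_{6-k}, so full Betti numbers: b_0=1, b_1=6, b_2=2, b_3=2, b_4=2, b_5=6, b_6=1.
chi = sum (-1)^k b_k = -8

-8


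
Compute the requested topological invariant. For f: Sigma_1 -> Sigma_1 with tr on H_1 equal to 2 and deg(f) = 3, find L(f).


L(f) = tr(f_0*) - tr(f_1*) + tr(f_2*).
= 1 - (2) + (3)
= 2

2


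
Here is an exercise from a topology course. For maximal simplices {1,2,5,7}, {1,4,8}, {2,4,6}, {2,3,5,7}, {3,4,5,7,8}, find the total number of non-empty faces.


Each maximal simplex on m vertices has 2^m - 1 nonempty faces.
Take the union (dedupe shared faces).
Total distinct faces = 55

55


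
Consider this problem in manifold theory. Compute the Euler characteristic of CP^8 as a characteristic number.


For any closed oriented manifold, <e(TM),[M]> = chi(M).
chi(CP^8) = 8+1 = 9

9


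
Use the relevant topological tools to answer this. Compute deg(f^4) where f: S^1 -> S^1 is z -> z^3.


deg(f) = 3. Degree is multiplicative: deg(f^4) = (deg f)^4.
deg(f^4) = (3)^4 = 81

81


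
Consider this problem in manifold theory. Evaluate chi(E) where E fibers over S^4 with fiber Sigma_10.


chi(S^4) = 2 (n even), chi(Sigma_10) = 2 - 2*10 = -18.
chi(E) = 2 * (-18) = -36

-36


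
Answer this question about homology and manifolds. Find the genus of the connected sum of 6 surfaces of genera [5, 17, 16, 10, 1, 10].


Genus is additive under connected sum of orientable surfaces.
g = 5 + 17 + 16 + 10 + 1 + 10 = 59

59


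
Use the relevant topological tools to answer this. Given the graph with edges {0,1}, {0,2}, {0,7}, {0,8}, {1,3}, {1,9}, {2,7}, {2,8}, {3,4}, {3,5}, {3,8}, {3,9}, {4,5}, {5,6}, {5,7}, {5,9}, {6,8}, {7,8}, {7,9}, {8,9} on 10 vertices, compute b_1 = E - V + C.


b_1 = E - V + (number of components).
E = 20, V = 10, components = 1.
b_1 = 20 - 10 + 1 = 11

11


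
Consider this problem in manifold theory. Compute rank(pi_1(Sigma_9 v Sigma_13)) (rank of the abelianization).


For a wedge: H_1(A v B) = H_1(A) + H_1(B).
b_1(Sigma_9) = 18, b_1(Sigma_13) = 26.
b_1 = 18 + 26 = 44

44


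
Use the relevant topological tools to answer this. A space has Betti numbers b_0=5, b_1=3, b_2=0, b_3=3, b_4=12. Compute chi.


chi = sum_k (-1)^k b_k.
= (5) + (-3) + (0) + (-3) + (12)
= 11

11


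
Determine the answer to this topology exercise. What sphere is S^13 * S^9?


Join of spheres: S^m * S^n = S^{m+n+1}.
dim = 13 + 9 + 1 = 23

23


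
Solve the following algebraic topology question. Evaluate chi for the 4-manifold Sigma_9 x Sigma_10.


chi(Sigma_9) = 2 - 2*9 = -16
chi(Sigma_10) = 2 - 2*10 = -18
chi(product) = (-16) * (-18) = 288

288


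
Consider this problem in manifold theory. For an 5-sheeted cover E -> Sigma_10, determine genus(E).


For an n-sheeted cover: chi(E) = n * chi(B).
chi(Sigma_10) = 2 - 2*10 = -18.
chi(E) = 5 * (-18) = -90.
genus(E) = (2 - chi(E))/2 = (2 - (-90))/2 = 92/2 = 46

46


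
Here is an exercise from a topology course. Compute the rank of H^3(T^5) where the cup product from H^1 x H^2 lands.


Cup product: H^p x H^q -> H^{p+q}; here p+q = 1+2 = 3.
rank H^k(T^n) = C(n,k).
C(5,3) = 10

10


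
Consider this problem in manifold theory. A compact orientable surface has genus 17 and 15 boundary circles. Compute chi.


For a compact orientable surface with genus g and b boundary components: chi = 2 - 2g - b.
chi = 2 - 2*17 - 15 = 2 - 34 - 15 = -47

-47


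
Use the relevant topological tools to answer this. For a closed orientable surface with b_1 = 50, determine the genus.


For a closed orientable surface: b_1 = 2g.
50 = 2g
g = 50 / 2 = 25

25


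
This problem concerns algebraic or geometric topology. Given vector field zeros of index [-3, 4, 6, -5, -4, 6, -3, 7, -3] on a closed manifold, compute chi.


Poincare-Hopf: chi(M) = sum of indices of zeros.
chi = (-3) + (4) + (6) + (-5) + (-4) + (6) + (-3) + (7) + (-3) = 5

5


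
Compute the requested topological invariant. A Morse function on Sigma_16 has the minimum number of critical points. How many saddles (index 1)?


A perfect Morse function has m_k = b_k.
For Sigma_16: b_0=1, b_1=2g=32, b_2=1.
Saddles m_1 = 2g = 32

32


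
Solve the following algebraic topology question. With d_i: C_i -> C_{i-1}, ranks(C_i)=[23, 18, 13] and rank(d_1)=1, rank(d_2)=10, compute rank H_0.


rank H_k = rank(ker d_k) - rank(im d_{k+1}).
rank(ker d_0) = rank(C_0) - rank(d_0) = 23 - 0 = 23.
rank(im d_{0+1}) = 1.
rank H_0 = 23 - 1 = 22

22


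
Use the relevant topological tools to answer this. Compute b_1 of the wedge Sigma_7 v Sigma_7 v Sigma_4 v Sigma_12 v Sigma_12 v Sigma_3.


For a wedge X v Y: reduced H_k(X v Y) = H_k(X) + H_k(Y).
Each Sigma_g contributes b_1 = 2g.
b_1 = 14 + 14 + 8 + 24 + 24 + 6 = 90

90


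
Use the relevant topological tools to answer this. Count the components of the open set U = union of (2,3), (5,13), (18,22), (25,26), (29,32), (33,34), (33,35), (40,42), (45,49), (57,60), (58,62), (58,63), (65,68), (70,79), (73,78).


Sort and merge overlapping open intervals.
Merged: (2,3), (5,13), (18,22), (25,26), (29,32), (33,35), (40,42), (45,49), (57,63), (65,68), (70,79).
Number of components = 11

11


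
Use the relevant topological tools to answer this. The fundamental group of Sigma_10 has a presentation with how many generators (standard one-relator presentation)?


Standard presentation: pi_1(Sigma_g) = <a_1,b_1,...,a_g,b_g | [a_1,b_1]...[a_g,b_g] = 1>.
Number of generators = 2g = 2*10 = 20

20


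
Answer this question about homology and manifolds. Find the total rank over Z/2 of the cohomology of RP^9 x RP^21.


dim H^*(RP^n; Z/2) = n+1 (one Z/2 in each degree 0..n).
Total Betti number is multiplicative.
Total = (9+1) * (21+1) = 10 * 22 = 220

220


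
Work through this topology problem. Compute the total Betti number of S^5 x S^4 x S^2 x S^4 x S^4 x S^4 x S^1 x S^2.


Total Betti number is multiplicative under products.
Each S^d (d>=1) has total Betti number 2.
There are 8 sphere factors.
Total = 2^8 = 256

256


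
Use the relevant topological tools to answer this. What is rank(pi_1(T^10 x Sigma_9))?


pi_1(A x B) = pi_1(A) x pi_1(B); rank of abelianization = b_1.
b_1(T^10) = 10, b_1(Sigma_9) = 2*9 = 18.
b_1(product) = 10 + 18 = 28

28


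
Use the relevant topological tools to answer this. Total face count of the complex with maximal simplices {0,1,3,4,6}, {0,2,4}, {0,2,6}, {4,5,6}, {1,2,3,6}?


Each maximal simplex on m vertices has 2^m - 1 nonempty faces.
Take the union (dedupe shared faces).
Total distinct faces = 47

47


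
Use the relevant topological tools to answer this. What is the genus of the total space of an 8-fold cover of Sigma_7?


For an n-sheeted cover: chi(E) = n * chi(B).
chi(Sigma_7) = 2 - 2*7 = -12.
chi(E) = 8 * (-12) = -96.
genus(E) = (2 - chi(E))/2 = (2 - (-96))/2 = 98/2 = 49

49


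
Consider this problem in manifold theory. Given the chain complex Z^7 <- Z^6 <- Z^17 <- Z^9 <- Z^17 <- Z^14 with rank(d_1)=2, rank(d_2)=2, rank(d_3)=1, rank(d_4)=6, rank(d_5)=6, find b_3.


rank H_k = rank(ker d_k) - rank(im d_{k+1}).
rank(ker d_3) = rank(C_3) - rank(d_3) = 9 - 1 = 8.
rank(im d_{3+1}) = 6.
rank H_3 = 8 - 6 = 2

2


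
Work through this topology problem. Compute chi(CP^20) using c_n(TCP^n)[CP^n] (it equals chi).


For any closed oriented manifold, <e(TM),[M]> = chi(M).
chi(CP^20) = 20+1 = 21

21


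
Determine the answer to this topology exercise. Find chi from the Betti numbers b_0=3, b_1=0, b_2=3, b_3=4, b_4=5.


chi = sum_k (-1)^k b_k.
= (3) + (0) + (3) + (-4) + (5)
= 7

7


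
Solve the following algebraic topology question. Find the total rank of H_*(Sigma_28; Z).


For Sigma_28: b_0 = 1, b_1 = 2g = 56, b_2 = 1.
Total = 1 + 56 + 1 = 58

58


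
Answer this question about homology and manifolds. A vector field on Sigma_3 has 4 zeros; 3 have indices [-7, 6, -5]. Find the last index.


Poincare-Hopf: sum of indices = chi(M).
chi(Sigma_3) = 2 - 2*3 = -4.
Sum of known indices = -6.
x = chi - (sum known) = -4 - (-6) = 2

2


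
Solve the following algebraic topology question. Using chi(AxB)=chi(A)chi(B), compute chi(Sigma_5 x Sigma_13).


chi(Sigma_5) = 2 - 2*5 = -8
chi(Sigma_13) = 2 - 2*13 = -24
chi(product) = (-8) * (-24) = 192

192


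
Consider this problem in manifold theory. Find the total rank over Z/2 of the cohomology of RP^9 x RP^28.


dim H^*(RP^n; Z/2) = n+1 (one Z/2 in each degree 0..n).
Total Betti number is multiplicative.
Total = (9+1) * (28+1) = 10 * 29 = 290

290
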